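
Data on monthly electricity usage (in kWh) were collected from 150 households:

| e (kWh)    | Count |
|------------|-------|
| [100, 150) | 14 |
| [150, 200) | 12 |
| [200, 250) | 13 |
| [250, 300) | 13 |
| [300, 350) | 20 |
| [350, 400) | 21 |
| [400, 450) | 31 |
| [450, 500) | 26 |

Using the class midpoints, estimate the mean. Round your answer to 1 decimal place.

Midpoints: 125, 175, 225, 275, 325, 375, 425, 475
Σfm = 14×125 + 12×175 + 13×225 + 13×275 + 20×325 + 21×375 + 31×425 + 26×475 = 50250
n = Σf = 150
Mean = 50250 / 150 = 335.0000

335.0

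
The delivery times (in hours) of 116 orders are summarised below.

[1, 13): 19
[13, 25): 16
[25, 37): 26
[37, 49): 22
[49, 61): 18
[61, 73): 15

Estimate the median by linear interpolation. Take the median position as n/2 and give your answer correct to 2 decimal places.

35.62

Cumulative frequencies: 19, 35, 61, 83, 101, 116
n = 116; position = n/2 = 58.
This falls in the class [25, 37): L = 25, F = 35, f = 26, h = 12.
Median ≈ 25 + ((58 − 35) / 26) × 12 = 35.6154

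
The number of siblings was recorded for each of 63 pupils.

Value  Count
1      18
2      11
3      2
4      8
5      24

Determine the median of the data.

4

Cumulative frequencies: 18, 29, 31, 39, 63
n = 63, so the median is the value in position (n+1)/2 = 32.
Position 32 falls at value 4.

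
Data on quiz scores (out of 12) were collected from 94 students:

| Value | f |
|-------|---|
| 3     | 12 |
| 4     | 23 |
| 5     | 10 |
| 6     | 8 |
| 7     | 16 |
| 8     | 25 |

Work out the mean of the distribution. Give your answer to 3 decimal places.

5.723

Values: 3, 4, 5, 6, 7, 8
Σfx = 12×3 + 23×4 + 10×5 + 8×6 + 16×7 + 25×8 = 538
n = Σf = 94
Mean = 538 / 94 = 5.7234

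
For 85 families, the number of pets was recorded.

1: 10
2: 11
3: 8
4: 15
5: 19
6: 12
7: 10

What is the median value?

Cumulative frequencies: 10, 21, 29, 44, 63, 75, 85
n = 85, so the median is the value in position (n+1)/2 = 43.
Position 43 falls at value 4.

4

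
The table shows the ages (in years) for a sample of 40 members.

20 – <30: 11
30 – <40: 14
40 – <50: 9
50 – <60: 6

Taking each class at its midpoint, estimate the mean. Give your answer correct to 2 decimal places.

37.50

Midpoints: 25, 35, 45, 55
Σfm = 11×25 + 14×35 + 9×45 + 6×55 = 1500
n = Σf = 40
Mean = 1500 / 40 = 37.5000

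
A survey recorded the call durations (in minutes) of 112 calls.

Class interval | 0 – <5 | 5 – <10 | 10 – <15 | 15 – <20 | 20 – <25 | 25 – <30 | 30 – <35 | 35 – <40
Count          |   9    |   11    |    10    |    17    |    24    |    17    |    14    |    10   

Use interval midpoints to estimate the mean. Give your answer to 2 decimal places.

Midpoints: 2.5, 7.5, 12.5, 17.5, 22.5, 27.5, 32.5, 37.5
Σfm = 9×2.5 + 11×7.5 + 10×12.5 + 17×17.5 + 24×22.5 + 17×27.5 + 14×32.5 + 10×37.5 = 2365
n = Σf = 112
Mean = 2365 / 112 = 21.1161

21.12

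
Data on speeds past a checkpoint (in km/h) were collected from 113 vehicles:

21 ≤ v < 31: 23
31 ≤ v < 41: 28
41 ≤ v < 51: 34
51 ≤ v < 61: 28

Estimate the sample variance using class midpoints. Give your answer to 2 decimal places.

Midpoints: 26, 36, 46, 56
n = 113, Σfm = 4738, mean = 41.9292
Σfm² = 211588
Σf(m − x̄)² = Σfm² − (Σfm)²/n = 211588 − 4738²/113 = 12927.4336
Sample variance = 12927.4336 / 112 = 115.4235

115.42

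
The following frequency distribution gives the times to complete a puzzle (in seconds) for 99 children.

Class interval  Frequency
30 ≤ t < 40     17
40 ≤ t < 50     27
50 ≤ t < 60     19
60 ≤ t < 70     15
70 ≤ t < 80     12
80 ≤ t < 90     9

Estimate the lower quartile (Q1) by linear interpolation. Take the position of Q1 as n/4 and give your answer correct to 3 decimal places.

Cumulative frequencies: 17, 44, 63, 78, 90, 99
n = 99; position = n/4 = 24.75.
This falls in the class 40 ≤ t < 50: L = 40, F = 17, f = 27, h = 10.
Lower quartile ≈ 40 + ((24.75 − 17) / 27) × 10 = 42.8704

42.870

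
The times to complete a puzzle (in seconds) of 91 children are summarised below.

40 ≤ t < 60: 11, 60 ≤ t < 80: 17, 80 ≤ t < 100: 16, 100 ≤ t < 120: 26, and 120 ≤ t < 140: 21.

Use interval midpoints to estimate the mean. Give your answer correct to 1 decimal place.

96.4

Midpoints: 50, 70, 90, 110, 130
Σfm = 11×50 + 17×70 + 16×90 + 26×110 + 21×130 = 8770
n = Σf = 91
Mean = 8770 / 91 = 96.3736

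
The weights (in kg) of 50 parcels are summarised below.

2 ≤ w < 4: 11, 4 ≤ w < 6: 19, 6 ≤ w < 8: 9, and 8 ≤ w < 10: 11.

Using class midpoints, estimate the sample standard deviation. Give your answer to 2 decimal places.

Midpoints: 3, 5, 7, 9
n = 50, Σfm = 290, mean = 5.8000
Σfm² = 1906
Σf(m − x̄)² = Σfm² − (Σfm)²/n = 1906 − 290²/50 = 224.0000
Sample variance = 224.0000 / 49 = 4.5714
Standard deviation = √4.5714 = 2.1381

2.14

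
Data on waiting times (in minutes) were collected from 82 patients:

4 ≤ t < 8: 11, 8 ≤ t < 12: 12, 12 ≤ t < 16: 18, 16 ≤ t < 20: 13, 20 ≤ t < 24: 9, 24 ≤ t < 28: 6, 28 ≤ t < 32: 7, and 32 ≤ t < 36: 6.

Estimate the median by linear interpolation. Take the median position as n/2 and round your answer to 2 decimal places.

Cumulative frequencies: 11, 23, 41, 54, 63, 69, 76, 82
n = 82; position = n/2 = 41.
This falls in the class 12 ≤ t < 16: L = 12, F = 23, f = 18, h = 4.
Median ≈ 12 + ((41 − 23) / 18) × 4 = 16.0000

16.00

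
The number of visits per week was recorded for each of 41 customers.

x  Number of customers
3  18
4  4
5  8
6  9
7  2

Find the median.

Cumulative frequencies: 18, 22, 30, 39, 41
n = 41, so the median is the value in position (n+1)/2 = 21.
Position 21 falls at value 4.

4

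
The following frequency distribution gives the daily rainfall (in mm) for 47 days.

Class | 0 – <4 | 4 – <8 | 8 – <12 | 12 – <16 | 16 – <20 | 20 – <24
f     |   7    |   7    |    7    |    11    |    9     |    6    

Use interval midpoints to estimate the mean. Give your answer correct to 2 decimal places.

Midpoints: 2, 6, 10, 14, 18, 22
Σfm = 7×2 + 7×6 + 7×10 + 11×14 + 9×18 + 6×22 = 574
n = Σf = 47
Mean = 574 / 47 = 12.2128

12.21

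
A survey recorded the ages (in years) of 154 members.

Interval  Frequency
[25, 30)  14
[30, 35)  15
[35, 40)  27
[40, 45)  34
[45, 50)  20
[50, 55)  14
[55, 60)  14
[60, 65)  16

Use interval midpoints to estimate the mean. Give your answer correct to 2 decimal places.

44.29

Midpoints: 27.5, 32.5, 37.5, 42.5, 47.5, 52.5, 57.5, 62.5
Σfm = 14×27.5 + 15×32.5 + 27×37.5 + 34×42.5 + 20×47.5 + 14×52.5 + 14×57.5 + 16×62.5 = 6820
n = Σf = 154
Mean = 6820 / 154 = 44.2857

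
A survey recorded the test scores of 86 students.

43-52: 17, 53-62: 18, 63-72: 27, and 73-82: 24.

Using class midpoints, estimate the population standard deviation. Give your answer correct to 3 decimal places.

Midpoints: 47.5, 57.5, 67.5, 77.5
n = 86, Σfm = 5525, mean = 64.2442
Σfm² = 365037.5
Σf(m − x̄)² = Σfm² − (Σfm)²/n = 365037.5 − 5525²/86 = 10088.3721
Population variance = 10088.3721 / 86 = 117.3067
Standard deviation = √117.3067 = 10.8308

10.831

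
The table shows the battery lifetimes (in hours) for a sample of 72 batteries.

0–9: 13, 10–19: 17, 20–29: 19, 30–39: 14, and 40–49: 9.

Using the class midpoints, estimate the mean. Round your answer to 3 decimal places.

Midpoints: 4.5, 14.5, 24.5, 34.5, 44.5
Σfm = 13×4.5 + 17×14.5 + 19×24.5 + 14×34.5 + 9×44.5 = 1654
n = Σf = 72
Mean = 1654 / 72 = 22.9722

22.972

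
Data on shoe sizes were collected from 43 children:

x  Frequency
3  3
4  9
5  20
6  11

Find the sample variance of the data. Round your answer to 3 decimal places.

0.753

Values: 3, 4, 5, 6
n = 43, Σfx = 211, mean = 4.9070
Σfx² = 1067
Σf(x − x̄)² = Σfx² − (Σfx)²/n = 1067 − 211²/43 = 31.6279
Sample variance = 31.6279 / 42 = 0.7530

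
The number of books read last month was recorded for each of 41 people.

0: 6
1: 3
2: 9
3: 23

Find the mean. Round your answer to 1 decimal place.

2.2

Values: 0, 1, 2, 3
Σfx = 6×0 + 3×1 + 9×2 + 23×3 = 90
n = Σf = 41
Mean = 90 / 41 = 2.1951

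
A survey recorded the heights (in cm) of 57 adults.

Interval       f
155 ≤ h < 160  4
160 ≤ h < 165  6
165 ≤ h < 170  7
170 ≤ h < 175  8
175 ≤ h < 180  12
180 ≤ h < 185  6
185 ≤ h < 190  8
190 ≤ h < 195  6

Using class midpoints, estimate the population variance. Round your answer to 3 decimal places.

Midpoints: 157.5, 162.5, 167.5, 172.5, 177.5, 182.5, 187.5, 192.5
n = 57, Σfm = 10037.5, mean = 176.0965
Σfm² = 1773606.25
Σf(m − x̄)² = Σfm² − (Σfm)²/n = 1773606.25 − 10037.5²/57 = 6037.7193
Population variance = 6037.7193 / 57 = 105.9249

105.925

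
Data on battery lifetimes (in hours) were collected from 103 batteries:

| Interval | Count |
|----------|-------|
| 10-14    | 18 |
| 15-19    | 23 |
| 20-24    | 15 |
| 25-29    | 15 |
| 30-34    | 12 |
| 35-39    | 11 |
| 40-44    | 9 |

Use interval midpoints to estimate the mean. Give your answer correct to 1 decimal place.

Midpoints: 12, 17, 22, 27, 32, 37, 42
Σfm = 18×12 + 23×17 + 15×22 + 15×27 + 12×32 + 11×37 + 9×42 = 2511
n = Σf = 103
Mean = 2511 / 103 = 24.3786

24.4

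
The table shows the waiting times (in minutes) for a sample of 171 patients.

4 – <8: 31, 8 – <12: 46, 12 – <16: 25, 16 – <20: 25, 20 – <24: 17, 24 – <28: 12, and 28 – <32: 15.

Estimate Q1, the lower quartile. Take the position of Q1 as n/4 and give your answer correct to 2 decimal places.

Cumulative frequencies: 31, 77, 102, 127, 144, 156, 171
n = 171; position = n/4 = 42.75.
This falls in the class 8 – <12: L = 8, F = 31, f = 46, h = 4.
Lower quartile ≈ 8 + ((42.75 − 31) / 46) × 4 = 9.0217

9.02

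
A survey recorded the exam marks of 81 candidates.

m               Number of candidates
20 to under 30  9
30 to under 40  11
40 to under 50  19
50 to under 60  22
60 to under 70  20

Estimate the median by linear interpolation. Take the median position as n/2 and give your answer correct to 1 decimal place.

Cumulative frequencies: 9, 20, 39, 61, 81
n = 81; position = n/2 = 40.5.
This falls in the class 50 to under 60: L = 50, F = 39, f = 22, h = 10.
Median ≈ 50 + ((40.5 − 39) / 22) × 10 = 50.6818

50.7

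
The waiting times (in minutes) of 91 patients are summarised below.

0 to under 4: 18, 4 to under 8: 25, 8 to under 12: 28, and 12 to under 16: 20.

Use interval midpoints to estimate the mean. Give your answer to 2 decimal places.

8.20

Midpoints: 2, 6, 10, 14
Σfm = 18×2 + 25×6 + 28×10 + 20×14 = 746
n = Σf = 91
Mean = 746 / 91 = 8.1978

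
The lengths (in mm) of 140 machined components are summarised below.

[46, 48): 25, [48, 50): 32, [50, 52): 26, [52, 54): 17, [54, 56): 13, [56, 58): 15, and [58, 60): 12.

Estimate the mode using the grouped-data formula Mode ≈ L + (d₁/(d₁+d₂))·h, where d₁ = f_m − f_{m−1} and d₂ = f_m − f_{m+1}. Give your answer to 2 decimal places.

Modal class: [48, 50) (highest frequency 32).
d₁ = 32 − 25 = 7, d₂ = 32 − 26 = 6
Mode ≈ 48 + (7/(7+6)) × 2 = 48 + 1.0769 = 49.0769

49.08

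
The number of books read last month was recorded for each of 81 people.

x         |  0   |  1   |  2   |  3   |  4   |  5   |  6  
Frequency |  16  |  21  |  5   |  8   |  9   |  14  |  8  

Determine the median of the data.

2

Cumulative frequencies: 16, 37, 42, 50, 59, 73, 81
n = 81, so the median is the value in position (n+1)/2 = 41.
Position 41 falls at value 2.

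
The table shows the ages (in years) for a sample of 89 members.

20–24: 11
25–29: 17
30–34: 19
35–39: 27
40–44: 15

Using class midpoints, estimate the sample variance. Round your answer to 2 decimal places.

41.01

Midpoints: 22, 27, 32, 37, 42
n = 89, Σfm = 2938, mean = 33.0112
Σfm² = 100596
Σf(m − x̄)² = Σfm² − (Σfm)²/n = 100596 − 2938²/89 = 3608.9888
Sample variance = 3608.9888 / 88 = 41.0112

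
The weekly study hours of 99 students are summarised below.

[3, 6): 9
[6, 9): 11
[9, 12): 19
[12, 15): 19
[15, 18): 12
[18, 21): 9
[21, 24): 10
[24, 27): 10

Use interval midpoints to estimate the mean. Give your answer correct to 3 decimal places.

14.470

Midpoints: 4.5, 7.5, 10.5, 13.5, 16.5, 19.5, 22.5, 25.5
Σfm = 9×4.5 + 11×7.5 + 19×10.5 + 19×13.5 + 12×16.5 + 9×19.5 + 10×22.5 + 10×25.5 = 1432.5
n = Σf = 99
Mean = 1432.5 / 99 = 14.4697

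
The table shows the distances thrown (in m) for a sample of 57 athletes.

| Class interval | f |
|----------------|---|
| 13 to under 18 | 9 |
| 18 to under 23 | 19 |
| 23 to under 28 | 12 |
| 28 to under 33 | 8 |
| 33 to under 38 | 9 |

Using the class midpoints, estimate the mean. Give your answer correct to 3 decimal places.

Midpoints: 15.5, 20.5, 25.5, 30.5, 35.5
Σfm = 9×15.5 + 19×20.5 + 12×25.5 + 8×30.5 + 9×35.5 = 1398.5
n = Σf = 57
Mean = 1398.5 / 57 = 24.5351

24.535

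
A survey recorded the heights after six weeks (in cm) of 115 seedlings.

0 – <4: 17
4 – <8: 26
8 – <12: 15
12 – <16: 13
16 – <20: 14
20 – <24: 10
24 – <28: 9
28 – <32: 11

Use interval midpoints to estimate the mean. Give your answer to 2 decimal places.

13.55

Midpoints: 2, 6, 10, 14, 18, 22, 26, 30
Σfm = 17×2 + 26×6 + 15×10 + 13×14 + 14×18 + 10×22 + 9×26 + 11×30 = 1558
n = Σf = 115
Mean = 1558 / 115 = 13.5478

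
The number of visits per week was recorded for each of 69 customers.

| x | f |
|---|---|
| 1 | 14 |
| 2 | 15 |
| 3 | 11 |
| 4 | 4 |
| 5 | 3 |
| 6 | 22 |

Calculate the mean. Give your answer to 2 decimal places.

3.48

Values: 1, 2, 3, 4, 5, 6
Σfx = 14×1 + 15×2 + 11×3 + 4×4 + 3×5 + 22×6 = 240
n = Σf = 69
Mean = 240 / 69 = 3.4783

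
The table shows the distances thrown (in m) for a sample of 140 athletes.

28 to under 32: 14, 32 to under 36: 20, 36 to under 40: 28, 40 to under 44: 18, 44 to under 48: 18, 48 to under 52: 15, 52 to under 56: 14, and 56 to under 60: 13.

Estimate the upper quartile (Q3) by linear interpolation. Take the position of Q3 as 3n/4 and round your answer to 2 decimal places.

49.87

Cumulative frequencies: 14, 34, 62, 80, 98, 113, 127, 140
n = 140; position = 3n/4 = 105.
This falls in the class 48 to under 52: L = 48, F = 98, f = 15, h = 4.
Upper quartile ≈ 48 + ((105 − 98) / 15) × 4 = 49.8667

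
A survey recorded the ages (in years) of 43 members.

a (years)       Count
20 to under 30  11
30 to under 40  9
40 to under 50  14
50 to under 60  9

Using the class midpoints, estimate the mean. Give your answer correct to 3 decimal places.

39.884

Midpoints: 25, 35, 45, 55
Σfm = 11×25 + 9×35 + 14×45 + 9×55 = 1715
n = Σf = 43
Mean = 1715 / 43 = 39.8837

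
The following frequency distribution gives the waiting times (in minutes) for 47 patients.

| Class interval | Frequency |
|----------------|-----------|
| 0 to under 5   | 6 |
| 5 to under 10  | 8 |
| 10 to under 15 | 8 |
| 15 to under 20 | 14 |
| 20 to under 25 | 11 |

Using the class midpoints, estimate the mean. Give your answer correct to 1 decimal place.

Midpoints: 2.5, 7.5, 12.5, 17.5, 22.5
Σfm = 6×2.5 + 8×7.5 + 8×12.5 + 14×17.5 + 11×22.5 = 667.5
n = Σf = 47
Mean = 667.5 / 47 = 14.2021

14.2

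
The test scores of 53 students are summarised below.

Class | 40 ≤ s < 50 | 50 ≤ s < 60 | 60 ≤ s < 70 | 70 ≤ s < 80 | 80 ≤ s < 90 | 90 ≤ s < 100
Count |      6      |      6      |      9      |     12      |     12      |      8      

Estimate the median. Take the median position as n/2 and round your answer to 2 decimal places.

74.58

Cumulative frequencies: 6, 12, 21, 33, 45, 53
n = 53; position = n/2 = 26.5.
This falls in the class 70 ≤ s < 80: L = 70, F = 21, f = 12, h = 10.
Median ≈ 70 + ((26.5 − 21) / 12) × 10 = 74.5833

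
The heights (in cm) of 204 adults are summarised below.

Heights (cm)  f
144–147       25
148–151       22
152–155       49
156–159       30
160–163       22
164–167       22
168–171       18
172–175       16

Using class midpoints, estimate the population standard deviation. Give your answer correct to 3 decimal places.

Midpoints: 145.5, 149.5, 153.5, 157.5, 161.5, 165.5, 169.5, 173.5
n = 204, Σfm = 32194, mean = 157.8137
Σfm² = 5094875
Σf(m − x̄)² = Σfm² − (Σfm)²/n = 5094875 − 32194²/204 = 14219.9216
Population variance = 14219.9216 / 204 = 69.7055
Standard deviation = √69.7055 = 8.3490

8.349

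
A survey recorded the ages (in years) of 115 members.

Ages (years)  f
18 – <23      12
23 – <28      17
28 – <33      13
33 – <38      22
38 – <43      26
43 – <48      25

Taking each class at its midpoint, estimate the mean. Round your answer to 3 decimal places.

Midpoints: 20.5, 25.5, 30.5, 35.5, 40.5, 45.5
Σfm = 12×20.5 + 17×25.5 + 13×30.5 + 22×35.5 + 26×40.5 + 25×45.5 = 4047.5
n = Σf = 115
Mean = 4047.5 / 115 = 35.1957

35.196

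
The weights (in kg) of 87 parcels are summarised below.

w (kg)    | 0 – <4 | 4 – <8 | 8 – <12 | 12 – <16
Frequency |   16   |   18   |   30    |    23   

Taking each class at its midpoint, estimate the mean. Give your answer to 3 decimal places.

8.759

Midpoints: 2, 6, 10, 14
Σfm = 16×2 + 18×6 + 30×10 + 23×14 = 762
n = Σf = 87
Mean = 762 / 87 = 8.7586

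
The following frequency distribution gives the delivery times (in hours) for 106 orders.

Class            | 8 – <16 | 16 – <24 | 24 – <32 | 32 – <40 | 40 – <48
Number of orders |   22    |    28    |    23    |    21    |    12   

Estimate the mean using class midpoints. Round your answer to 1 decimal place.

Midpoints: 12, 20, 28, 36, 44
Σfm = 22×12 + 28×20 + 23×28 + 21×36 + 12×44 = 2752
n = Σf = 106
Mean = 2752 / 106 = 25.9623

26.0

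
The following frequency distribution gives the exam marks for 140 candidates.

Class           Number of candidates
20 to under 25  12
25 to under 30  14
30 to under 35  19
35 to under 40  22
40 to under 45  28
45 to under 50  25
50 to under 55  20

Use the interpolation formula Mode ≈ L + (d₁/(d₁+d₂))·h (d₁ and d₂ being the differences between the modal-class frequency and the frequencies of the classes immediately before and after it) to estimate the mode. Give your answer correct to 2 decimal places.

43.33

Modal class: 40 to under 45 (highest frequency 28).
d₁ = 28 − 22 = 6, d₂ = 28 − 25 = 3
Mode ≈ 40 + (6/(6+3)) × 5 = 40 + 3.3333 = 43.3333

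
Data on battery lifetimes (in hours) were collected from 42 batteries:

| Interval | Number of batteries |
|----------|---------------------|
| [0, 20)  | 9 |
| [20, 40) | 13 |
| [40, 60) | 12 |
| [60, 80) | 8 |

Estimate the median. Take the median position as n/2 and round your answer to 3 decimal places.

38.462

Cumulative frequencies: 9, 22, 34, 42
n = 42; position = n/2 = 21.
This falls in the class [20, 40): L = 20, F = 9, f = 13, h = 20.
Median ≈ 20 + ((21 − 9) / 13) × 20 = 38.4615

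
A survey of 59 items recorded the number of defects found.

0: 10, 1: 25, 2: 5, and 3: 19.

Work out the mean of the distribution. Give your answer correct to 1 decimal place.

1.6

Values: 0, 1, 2, 3
Σfx = 10×0 + 25×1 + 5×2 + 19×3 = 92
n = Σf = 59
Mean = 92 / 59 = 1.5593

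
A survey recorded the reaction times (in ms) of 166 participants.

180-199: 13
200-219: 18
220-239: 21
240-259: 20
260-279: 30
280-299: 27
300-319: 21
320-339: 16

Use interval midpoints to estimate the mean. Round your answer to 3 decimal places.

Midpoints: 189.5, 209.5, 229.5, 249.5, 269.5, 289.5, 309.5, 329.5
Σfm = 13×189.5 + 18×209.5 + 21×229.5 + 20×249.5 + 30×269.5 + 27×289.5 + 21×309.5 + 16×329.5 = 43717
n = Σf = 166
Mean = 43717 / 166 = 263.3554

263.355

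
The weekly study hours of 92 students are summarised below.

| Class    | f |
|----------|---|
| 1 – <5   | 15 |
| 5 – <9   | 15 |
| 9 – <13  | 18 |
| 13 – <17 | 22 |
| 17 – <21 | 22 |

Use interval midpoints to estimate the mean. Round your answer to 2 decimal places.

11.91

Midpoints: 3, 7, 11, 15, 19
Σfm = 15×3 + 15×7 + 18×11 + 22×15 + 22×19 = 1096
n = Σf = 92
Mean = 1096 / 92 = 11.9130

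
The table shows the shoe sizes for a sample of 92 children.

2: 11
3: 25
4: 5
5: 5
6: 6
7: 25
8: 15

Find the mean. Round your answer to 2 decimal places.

5.14

Values: 2, 3, 4, 5, 6, 7, 8
Σfx = 11×2 + 25×3 + 5×4 + 5×5 + 6×6 + 25×7 + 15×8 = 473
n = Σf = 92
Mean = 473 / 92 = 5.1413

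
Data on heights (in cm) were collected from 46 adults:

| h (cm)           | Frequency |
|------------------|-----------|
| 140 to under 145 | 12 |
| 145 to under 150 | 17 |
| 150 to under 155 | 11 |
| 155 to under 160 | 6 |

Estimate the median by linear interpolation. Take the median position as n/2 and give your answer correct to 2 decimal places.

148.24

Cumulative frequencies: 12, 29, 40, 46
n = 46; position = n/2 = 23.
This falls in the class 145 to under 150: L = 145, F = 12, f = 17, h = 5.
Median ≈ 145 + ((23 − 12) / 17) × 5 = 148.2353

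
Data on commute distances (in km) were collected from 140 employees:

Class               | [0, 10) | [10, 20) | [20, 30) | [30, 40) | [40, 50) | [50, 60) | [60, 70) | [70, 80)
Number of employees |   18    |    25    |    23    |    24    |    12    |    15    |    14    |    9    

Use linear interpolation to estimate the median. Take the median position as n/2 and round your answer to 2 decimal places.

31.67

Cumulative frequencies: 18, 43, 66, 90, 102, 117, 131, 140
n = 140; position = n/2 = 70.
This falls in the class [30, 40): L = 30, F = 66, f = 24, h = 10.
Median ≈ 30 + ((70 − 66) / 24) × 10 = 31.6667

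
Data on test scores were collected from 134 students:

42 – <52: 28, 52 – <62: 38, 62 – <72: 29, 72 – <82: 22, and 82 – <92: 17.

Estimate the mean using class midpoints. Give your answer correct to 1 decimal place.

64.2

Midpoints: 47, 57, 67, 77, 87
Σfm = 28×47 + 38×57 + 29×67 + 22×77 + 17×87 = 8598
n = Σf = 134
Mean = 8598 / 134 = 64.1642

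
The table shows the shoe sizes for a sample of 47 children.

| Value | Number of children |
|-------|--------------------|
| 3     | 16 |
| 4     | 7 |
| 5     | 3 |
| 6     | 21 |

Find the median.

5

Cumulative frequencies: 16, 23, 26, 47
n = 47, so the median is the value in position (n+1)/2 = 24.
Position 24 falls at value 5.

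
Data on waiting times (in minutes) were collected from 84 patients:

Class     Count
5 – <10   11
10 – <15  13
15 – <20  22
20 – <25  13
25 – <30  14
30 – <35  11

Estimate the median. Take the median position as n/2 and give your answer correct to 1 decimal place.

Cumulative frequencies: 11, 24, 46, 59, 73, 84
n = 84; position = n/2 = 42.
This falls in the class 15 – <20: L = 15, F = 24, f = 22, h = 5.
Median ≈ 15 + ((42 − 24) / 22) × 5 = 19.0909

19.1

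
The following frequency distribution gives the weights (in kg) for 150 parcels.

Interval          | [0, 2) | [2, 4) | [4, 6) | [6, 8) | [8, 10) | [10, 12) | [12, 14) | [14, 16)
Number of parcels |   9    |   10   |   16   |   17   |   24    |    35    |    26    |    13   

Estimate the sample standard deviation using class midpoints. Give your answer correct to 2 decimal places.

Midpoints: 1, 3, 5, 7, 9, 11, 13, 15
n = 150, Σfm = 1372, mean = 9.1467
Σfm² = 14830
Σf(m − x̄)² = Σfm² − (Σfm)²/n = 14830 − 1372²/150 = 2280.7733
Sample variance = 2280.7733 / 149 = 15.3072
Standard deviation = √15.3072 = 3.9124

3.91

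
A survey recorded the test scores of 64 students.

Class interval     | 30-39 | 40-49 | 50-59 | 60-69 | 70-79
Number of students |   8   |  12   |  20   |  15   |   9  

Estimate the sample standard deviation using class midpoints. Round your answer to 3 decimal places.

12.255

Midpoints: 34.5, 44.5, 54.5, 64.5, 74.5
n = 64, Σfm = 3538, mean = 55.2812
Σfm² = 205046
Σf(m − x̄)² = Σfm² − (Σfm)²/n = 205046 − 3538²/64 = 9460.9375
Sample variance = 9460.9375 / 63 = 150.1736
Standard deviation = √150.1736 = 12.2545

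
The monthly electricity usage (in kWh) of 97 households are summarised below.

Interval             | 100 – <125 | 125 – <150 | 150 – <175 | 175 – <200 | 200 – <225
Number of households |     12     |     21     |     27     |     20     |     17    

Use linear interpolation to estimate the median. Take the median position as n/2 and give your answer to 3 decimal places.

164.352

Cumulative frequencies: 12, 33, 60, 80, 97
n = 97; position = n/2 = 48.5.
This falls in the class 150 – <175: L = 150, F = 33, f = 27, h = 25.
Median ≈ 150 + ((48.5 − 33) / 27) × 25 = 164.3519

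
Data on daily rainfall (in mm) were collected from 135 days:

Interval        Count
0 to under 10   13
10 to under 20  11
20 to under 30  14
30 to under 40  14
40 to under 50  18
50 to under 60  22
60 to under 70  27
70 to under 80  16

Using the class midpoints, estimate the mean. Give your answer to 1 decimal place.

44.8

Midpoints: 5, 15, 25, 35, 45, 55, 65, 75
Σfm = 13×5 + 11×15 + 14×25 + 14×35 + 18×45 + 22×55 + 27×65 + 16×75 = 6045
n = Σf = 135
Mean = 6045 / 135 = 44.7778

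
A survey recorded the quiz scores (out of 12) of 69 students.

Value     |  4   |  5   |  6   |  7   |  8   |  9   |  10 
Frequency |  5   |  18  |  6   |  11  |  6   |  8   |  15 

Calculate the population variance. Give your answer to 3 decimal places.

4.269

Values: 4, 5, 6, 7, 8, 9, 10
n = 69, Σfx = 493, mean = 7.1449
Σfx² = 3817
Σf(x − x̄)² = Σfx² − (Σfx)²/n = 3817 − 493²/69 = 294.5507
Population variance = 294.5507 / 69 = 4.2689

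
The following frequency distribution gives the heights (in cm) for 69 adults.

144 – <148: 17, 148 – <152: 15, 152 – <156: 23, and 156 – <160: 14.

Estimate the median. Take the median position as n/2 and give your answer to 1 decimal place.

152.4

Cumulative frequencies: 17, 32, 55, 69
n = 69; position = n/2 = 34.5.
This falls in the class 152 – <156: L = 152, F = 32, f = 23, h = 4.
Median ≈ 152 + ((34.5 − 32) / 23) × 4 = 152.4348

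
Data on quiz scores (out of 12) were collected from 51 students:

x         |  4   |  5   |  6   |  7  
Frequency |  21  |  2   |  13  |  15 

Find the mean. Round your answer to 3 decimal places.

5.431

Values: 4, 5, 6, 7
Σfx = 21×4 + 2×5 + 13×6 + 15×7 = 277
n = Σf = 51
Mean = 277 / 51 = 5.4314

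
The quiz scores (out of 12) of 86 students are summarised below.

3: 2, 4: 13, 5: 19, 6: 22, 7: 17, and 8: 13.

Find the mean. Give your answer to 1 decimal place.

Values: 3, 4, 5, 6, 7, 8
Σfx = 2×3 + 13×4 + 19×5 + 22×6 + 17×7 + 13×8 = 508
n = Σf = 86
Mean = 508 / 86 = 5.9070

5.9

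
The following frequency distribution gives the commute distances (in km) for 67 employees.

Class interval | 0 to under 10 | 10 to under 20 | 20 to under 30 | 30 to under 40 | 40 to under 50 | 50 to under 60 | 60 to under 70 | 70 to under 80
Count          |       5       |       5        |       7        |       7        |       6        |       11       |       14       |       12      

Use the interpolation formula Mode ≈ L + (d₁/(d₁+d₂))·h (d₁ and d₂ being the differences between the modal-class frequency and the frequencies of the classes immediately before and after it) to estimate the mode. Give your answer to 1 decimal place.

66.0

Modal class: 60 to under 70 (highest frequency 14).
d₁ = 14 − 11 = 3, d₂ = 14 − 12 = 2
Mode ≈ 60 + (3/(3+2)) × 10 = 60 + 6.0000 = 66.0000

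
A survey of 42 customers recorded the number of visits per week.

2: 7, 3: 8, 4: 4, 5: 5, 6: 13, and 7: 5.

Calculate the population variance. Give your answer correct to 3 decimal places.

2.959

Values: 2, 3, 4, 5, 6, 7
n = 42, Σfx = 192, mean = 4.5714
Σfx² = 1002
Σf(x − x̄)² = Σfx² − (Σfx)²/n = 1002 − 192²/42 = 124.2857
Population variance = 124.2857 / 42 = 2.9592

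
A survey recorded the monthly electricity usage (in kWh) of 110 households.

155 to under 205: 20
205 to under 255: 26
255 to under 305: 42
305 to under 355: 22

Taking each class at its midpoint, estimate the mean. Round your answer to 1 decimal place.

Midpoints: 180, 230, 280, 330
Σfm = 20×180 + 26×230 + 42×280 + 22×330 = 28600
n = Σf = 110
Mean = 28600 / 110 = 260.0000

260.0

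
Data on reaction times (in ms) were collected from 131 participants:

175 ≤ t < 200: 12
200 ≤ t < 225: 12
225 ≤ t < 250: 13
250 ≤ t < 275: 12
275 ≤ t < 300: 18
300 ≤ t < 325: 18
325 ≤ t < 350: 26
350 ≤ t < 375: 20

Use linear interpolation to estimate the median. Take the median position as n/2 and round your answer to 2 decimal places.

Cumulative frequencies: 12, 24, 37, 49, 67, 85, 111, 131
n = 131; position = n/2 = 65.5.
This falls in the class 275 ≤ t < 300: L = 275, F = 49, f = 18, h = 25.
Median ≈ 275 + ((65.5 − 49) / 18) × 25 = 297.9167

297.92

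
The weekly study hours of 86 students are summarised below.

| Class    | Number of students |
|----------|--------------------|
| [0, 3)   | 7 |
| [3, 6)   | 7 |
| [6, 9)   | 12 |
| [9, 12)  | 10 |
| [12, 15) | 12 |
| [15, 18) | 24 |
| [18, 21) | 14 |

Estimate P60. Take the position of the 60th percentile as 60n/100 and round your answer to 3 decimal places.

15.450

Cumulative frequencies: 7, 14, 26, 36, 48, 72, 86
n = 86; position = 60n/100 = 51.6.
This falls in the class [15, 18): L = 15, F = 48, f = 24, h = 3.
60th percentile ≈ 15 + ((51.6 − 48) / 24) × 3 = 15.4500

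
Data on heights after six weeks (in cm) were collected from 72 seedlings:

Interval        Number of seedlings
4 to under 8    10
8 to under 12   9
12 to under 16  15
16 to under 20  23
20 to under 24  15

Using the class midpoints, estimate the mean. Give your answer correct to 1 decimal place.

15.3

Midpoints: 6, 10, 14, 18, 22
Σfm = 10×6 + 9×10 + 15×14 + 23×18 + 15×22 = 1104
n = Σf = 72
Mean = 1104 / 72 = 15.3333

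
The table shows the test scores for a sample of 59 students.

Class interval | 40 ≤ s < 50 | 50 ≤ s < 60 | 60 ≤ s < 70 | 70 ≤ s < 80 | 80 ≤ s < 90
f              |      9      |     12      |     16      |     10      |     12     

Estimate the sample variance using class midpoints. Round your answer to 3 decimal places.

Midpoints: 45, 55, 65, 75, 85
n = 59, Σfm = 3875, mean = 65.6780
Σfm² = 265075
Σf(m − x̄)² = Σfm² − (Σfm)²/n = 265075 − 3875²/59 = 10572.8814
Sample variance = 10572.8814 / 58 = 182.2911

182.291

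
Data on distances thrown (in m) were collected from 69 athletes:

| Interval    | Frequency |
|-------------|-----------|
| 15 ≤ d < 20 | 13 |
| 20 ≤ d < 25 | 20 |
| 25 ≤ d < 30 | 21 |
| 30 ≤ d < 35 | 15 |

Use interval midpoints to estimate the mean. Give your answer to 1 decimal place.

25.3

Midpoints: 17.5, 22.5, 27.5, 32.5
Σfm = 13×17.5 + 20×22.5 + 21×27.5 + 15×32.5 = 1742.5
n = Σf = 69
Mean = 1742.5 / 69 = 25.2536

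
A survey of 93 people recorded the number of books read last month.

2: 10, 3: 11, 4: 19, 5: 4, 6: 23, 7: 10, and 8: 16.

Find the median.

Cumulative frequencies: 10, 21, 40, 44, 67, 77, 93
n = 93, so the median is the value in position (n+1)/2 = 47.
Position 47 falls at value 6.

6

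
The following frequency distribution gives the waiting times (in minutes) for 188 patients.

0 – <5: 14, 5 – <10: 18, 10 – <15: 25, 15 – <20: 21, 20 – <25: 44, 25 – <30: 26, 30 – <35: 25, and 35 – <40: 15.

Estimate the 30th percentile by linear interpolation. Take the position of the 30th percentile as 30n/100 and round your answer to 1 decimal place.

Cumulative frequencies: 14, 32, 57, 78, 122, 148, 173, 188
n = 188; position = 30n/100 = 56.4.
This falls in the class 10 – <15: L = 10, F = 32, f = 25, h = 5.
30th percentile ≈ 10 + ((56.4 − 32) / 25) × 5 = 14.8800

14.9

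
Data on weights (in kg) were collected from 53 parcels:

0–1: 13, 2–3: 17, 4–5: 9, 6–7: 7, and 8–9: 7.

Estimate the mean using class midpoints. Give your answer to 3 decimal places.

3.670

Midpoints: 0.5, 2.5, 4.5, 6.5, 8.5
Σfm = 13×0.5 + 17×2.5 + 9×4.5 + 7×6.5 + 7×8.5 = 194.5
n = Σf = 53
Mean = 194.5 / 53 = 3.6698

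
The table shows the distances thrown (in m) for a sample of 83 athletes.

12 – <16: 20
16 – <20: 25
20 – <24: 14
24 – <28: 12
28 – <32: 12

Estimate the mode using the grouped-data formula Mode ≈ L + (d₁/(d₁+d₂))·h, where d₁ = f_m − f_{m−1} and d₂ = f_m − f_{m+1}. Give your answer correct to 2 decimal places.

17.25

Modal class: 16 – <20 (highest frequency 25).
d₁ = 25 − 20 = 5, d₂ = 25 − 14 = 11
Mode ≈ 16 + (5/(5+11)) × 4 = 16 + 1.2500 = 17.2500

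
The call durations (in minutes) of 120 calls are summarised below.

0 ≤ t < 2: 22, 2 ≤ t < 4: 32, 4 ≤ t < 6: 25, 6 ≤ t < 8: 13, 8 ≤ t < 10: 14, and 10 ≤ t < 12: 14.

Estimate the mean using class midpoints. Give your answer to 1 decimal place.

Midpoints: 1, 3, 5, 7, 9, 11
Σfm = 22×1 + 32×3 + 25×5 + 13×7 + 14×9 + 14×11 = 614
n = Σf = 120
Mean = 614 / 120 = 5.1167

5.1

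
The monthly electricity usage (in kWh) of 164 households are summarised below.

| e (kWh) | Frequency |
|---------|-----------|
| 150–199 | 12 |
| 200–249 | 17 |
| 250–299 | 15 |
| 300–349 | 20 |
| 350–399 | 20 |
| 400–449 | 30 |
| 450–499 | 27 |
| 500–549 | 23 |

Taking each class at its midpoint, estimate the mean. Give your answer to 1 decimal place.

Midpoints: 174.5, 224.5, 274.5, 324.5, 374.5, 424.5, 474.5, 524.5
Σfm = 12×174.5 + 17×224.5 + 15×274.5 + 20×324.5 + 20×374.5 + 30×424.5 + 27×474.5 + 23×524.5 = 61618
n = Σf = 164
Mean = 61618 / 164 = 375.7195

375.7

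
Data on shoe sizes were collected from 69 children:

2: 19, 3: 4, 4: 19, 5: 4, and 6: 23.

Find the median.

Cumulative frequencies: 19, 23, 42, 46, 69
n = 69, so the median is the value in position (n+1)/2 = 35.
Position 35 falls at value 4.

4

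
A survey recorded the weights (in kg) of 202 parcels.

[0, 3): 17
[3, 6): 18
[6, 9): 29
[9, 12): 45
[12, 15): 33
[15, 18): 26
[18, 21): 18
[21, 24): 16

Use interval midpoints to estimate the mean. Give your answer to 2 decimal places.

11.79

Midpoints: 1.5, 4.5, 7.5, 10.5, 13.5, 16.5, 19.5, 22.5
Σfm = 17×1.5 + 18×4.5 + 29×7.5 + 45×10.5 + 33×13.5 + 26×16.5 + 18×19.5 + 16×22.5 = 2382
n = Σf = 202
Mean = 2382 / 202 = 11.7921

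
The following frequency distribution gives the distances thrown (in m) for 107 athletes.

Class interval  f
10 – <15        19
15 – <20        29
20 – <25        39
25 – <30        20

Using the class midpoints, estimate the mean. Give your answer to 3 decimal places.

Midpoints: 12.5, 17.5, 22.5, 27.5
Σfm = 19×12.5 + 29×17.5 + 39×22.5 + 20×27.5 = 2172.5
n = Σf = 107
Mean = 2172.5 / 107 = 20.3037

20.304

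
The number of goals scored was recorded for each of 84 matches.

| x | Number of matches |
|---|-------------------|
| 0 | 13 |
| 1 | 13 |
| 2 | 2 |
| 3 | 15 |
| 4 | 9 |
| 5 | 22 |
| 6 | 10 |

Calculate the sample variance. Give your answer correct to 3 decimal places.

Values: 0, 1, 2, 3, 4, 5, 6
n = 84, Σfx = 268, mean = 3.1905
Σfx² = 1210
Σf(x − x̄)² = Σfx² − (Σfx)²/n = 1210 − 268²/84 = 354.9524
Sample variance = 354.9524 / 83 = 4.2765

4.277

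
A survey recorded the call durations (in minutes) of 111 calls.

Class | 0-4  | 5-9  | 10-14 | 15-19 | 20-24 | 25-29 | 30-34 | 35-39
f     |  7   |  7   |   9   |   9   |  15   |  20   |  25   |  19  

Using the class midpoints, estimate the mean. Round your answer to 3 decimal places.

24.297

Midpoints: 2, 7, 12, 17, 22, 27, 32, 37
Σfm = 7×2 + 7×7 + 9×12 + 9×17 + 15×22 + 20×27 + 25×32 + 19×37 = 2697
n = Σf = 111
Mean = 2697 / 111 = 24.2973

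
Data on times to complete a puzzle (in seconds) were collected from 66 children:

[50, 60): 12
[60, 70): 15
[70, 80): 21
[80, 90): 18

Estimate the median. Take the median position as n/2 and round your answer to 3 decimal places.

72.857

Cumulative frequencies: 12, 27, 48, 66
n = 66; position = n/2 = 33.
This falls in the class [70, 80): L = 70, F = 27, f = 21, h = 10.
Median ≈ 70 + ((33 − 27) / 21) × 10 = 72.8571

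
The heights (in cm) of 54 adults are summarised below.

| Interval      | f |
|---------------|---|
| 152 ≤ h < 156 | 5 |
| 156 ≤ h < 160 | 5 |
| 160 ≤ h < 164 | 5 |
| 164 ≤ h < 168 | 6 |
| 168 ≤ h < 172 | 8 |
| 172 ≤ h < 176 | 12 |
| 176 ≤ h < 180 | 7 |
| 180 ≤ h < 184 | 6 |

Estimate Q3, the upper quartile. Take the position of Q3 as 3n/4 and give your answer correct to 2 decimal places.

Cumulative frequencies: 5, 10, 15, 21, 29, 41, 48, 54
n = 54; position = 3n/4 = 40.5.
This falls in the class 172 ≤ h < 176: L = 172, F = 29, f = 12, h = 4.
Upper quartile ≈ 172 + ((40.5 − 29) / 12) × 4 = 175.8333

175.83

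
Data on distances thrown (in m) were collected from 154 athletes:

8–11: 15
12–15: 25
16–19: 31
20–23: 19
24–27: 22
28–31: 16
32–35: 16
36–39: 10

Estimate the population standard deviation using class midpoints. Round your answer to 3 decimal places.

Midpoints: 9.5, 13.5, 17.5, 21.5, 25.5, 29.5, 33.5, 37.5
n = 154, Σfm = 3375, mean = 21.9156
Σfm² = 84434.5
Σf(m − x̄)² = Σfm² − (Σfm)²/n = 84434.5 − 3375²/154 = 10469.4026
Population variance = 10469.4026 / 154 = 67.9831
Standard deviation = √67.9831 = 8.2452

8.245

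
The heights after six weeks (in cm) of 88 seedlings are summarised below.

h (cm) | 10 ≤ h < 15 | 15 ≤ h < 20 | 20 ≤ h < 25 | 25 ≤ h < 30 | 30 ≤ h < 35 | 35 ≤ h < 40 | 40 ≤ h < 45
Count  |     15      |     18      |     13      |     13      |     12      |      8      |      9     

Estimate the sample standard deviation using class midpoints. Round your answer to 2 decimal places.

9.70

Midpoints: 12.5, 17.5, 22.5, 27.5, 32.5, 37.5, 42.5
n = 88, Σfm = 2225, mean = 25.2841
Σfm² = 64450
Σf(m − x̄)² = Σfm² − (Σfm)²/n = 64450 − 2225²/88 = 8192.8977
Sample variance = 8192.8977 / 87 = 94.1712
Standard deviation = √94.1712 = 9.7042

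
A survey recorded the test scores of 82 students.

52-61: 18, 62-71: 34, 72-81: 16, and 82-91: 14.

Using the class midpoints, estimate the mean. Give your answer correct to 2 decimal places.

Midpoints: 56.5, 66.5, 76.5, 86.5
Σfm = 18×56.5 + 34×66.5 + 16×76.5 + 14×86.5 = 5713
n = Σf = 82
Mean = 5713 / 82 = 69.6707

69.67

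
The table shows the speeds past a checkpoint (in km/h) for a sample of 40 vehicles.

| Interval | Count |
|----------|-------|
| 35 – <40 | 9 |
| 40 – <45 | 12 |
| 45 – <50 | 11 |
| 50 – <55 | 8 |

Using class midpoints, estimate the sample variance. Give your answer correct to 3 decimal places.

Midpoints: 37.5, 42.5, 47.5, 52.5
n = 40, Σfm = 1790, mean = 44.7500
Σfm² = 81200
Σf(m − x̄)² = Σfm² − (Σfm)²/n = 81200 − 1790²/40 = 1097.5000
Sample variance = 1097.5000 / 39 = 28.1410

28.141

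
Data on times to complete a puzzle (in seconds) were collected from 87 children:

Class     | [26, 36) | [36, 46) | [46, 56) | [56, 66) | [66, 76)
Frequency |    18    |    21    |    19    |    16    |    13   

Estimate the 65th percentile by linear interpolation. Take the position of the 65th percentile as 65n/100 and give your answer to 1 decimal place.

Cumulative frequencies: 18, 39, 58, 74, 87
n = 87; position = 65n/100 = 56.55.
This falls in the class [46, 56): L = 46, F = 39, f = 19, h = 10.
65th percentile ≈ 46 + ((56.55 − 39) / 19) × 10 = 55.2368

55.2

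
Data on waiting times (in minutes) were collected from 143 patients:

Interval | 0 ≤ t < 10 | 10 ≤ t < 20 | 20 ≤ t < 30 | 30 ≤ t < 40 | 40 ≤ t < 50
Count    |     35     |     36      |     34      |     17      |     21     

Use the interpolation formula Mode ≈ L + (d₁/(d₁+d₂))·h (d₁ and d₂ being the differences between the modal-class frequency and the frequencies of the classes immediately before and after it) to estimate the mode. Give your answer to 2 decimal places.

Modal class: 10 ≤ t < 20 (highest frequency 36).
d₁ = 36 − 35 = 1, d₂ = 36 − 34 = 2
Mode ≈ 10 + (1/(1+2)) × 10 = 10 + 3.3333 = 13.3333

13.33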